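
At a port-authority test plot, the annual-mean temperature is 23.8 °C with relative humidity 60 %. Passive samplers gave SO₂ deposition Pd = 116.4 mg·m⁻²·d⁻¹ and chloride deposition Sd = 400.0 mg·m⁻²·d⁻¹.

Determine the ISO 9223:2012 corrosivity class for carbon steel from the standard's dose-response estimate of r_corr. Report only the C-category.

C5

carbon steel: f(T) = -0.054·(T−10) [T>10 °C] = -0.7452
  SO₂ term: 1.77·116.4^0.52·exp(0.02·60-0.7452) = 33.1
  Cl⁻ term: 0.102·400.0^0.62·exp(0.033·60+0.04·23.8) = 78.56
  sum: 33.1 + 78.56 → r_corr = 111.7 μm/a
ISO 9223 Table 2 (carbon steel): 80 < 112 ≤ 200 μm/a ⇒ C5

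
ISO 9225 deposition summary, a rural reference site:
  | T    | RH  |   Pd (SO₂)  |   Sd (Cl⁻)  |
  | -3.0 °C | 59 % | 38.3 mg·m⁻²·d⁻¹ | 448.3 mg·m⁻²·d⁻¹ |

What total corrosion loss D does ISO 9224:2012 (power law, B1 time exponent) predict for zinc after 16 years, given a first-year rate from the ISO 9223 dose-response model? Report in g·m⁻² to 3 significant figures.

D(16) = 88.2 g·m⁻²

zinc: temperature factor f = +0.038·(-13.0) = -0.4940
  sulphur-dioxide contribution → 0.5907 μm/a
  chloride contribution → 0.7058 μm/a
  total first-year rate 1.296 μm/a
Power-law: D(16) = r_corr · 16^0.813
  D(16) = 1.296 × 16^0.813 = 1.296 × 9.527 = 12.35 μm
  Mass loss = 12.35 μm × 7.14 g/cm³ = 88.19 g·m⁻²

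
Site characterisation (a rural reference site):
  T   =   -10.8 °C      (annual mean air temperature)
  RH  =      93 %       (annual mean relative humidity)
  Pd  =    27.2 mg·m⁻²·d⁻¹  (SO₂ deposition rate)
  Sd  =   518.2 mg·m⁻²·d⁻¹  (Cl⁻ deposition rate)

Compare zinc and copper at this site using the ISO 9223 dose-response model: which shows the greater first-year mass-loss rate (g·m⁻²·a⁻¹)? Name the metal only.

zinc: f(T) = +0.038·(T−10) [T≤10 °C] = -0.7904
  sulphur-dioxide contribution → 1.805 μm/a
  chloride contribution → 0.5185 μm/a
  ⇒ r_corr(zinc) = 2.323 μm/a
  mass loss = 2.323 μm/a × 7.14 g/cm³ = 16.59 g·m⁻²·a⁻¹
copper: temperature factor f = +0.126·(-20.8) = -2.6208
  sulphur-dioxide contribution → 0.2198 μm/a
  chloride contribution → 0.9286 μm/a
  total first-year rate 1.148 μm/a
  mass loss = 1.148 μm/a × 8.96 g/cm³ = 10.29 g·m⁻²·a⁻¹
Ordering by g·m⁻²·a⁻¹: zinc (16.6) > copper (10.3)

zinc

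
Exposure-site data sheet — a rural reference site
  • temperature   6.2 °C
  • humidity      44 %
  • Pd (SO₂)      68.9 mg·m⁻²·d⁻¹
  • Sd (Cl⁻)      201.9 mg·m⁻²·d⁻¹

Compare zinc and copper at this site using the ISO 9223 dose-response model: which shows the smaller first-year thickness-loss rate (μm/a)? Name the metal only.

zinc: f(T) = +0.038·(T−10) [T≤10 °C] = -0.1444
  SO₂ term: 0.0129·68.9^0.44·exp(0.046·44-0.1444) = 0.5441
  Sd branch = 0.0175·Sd^0.57·e^(0.008·RH+0.085·T) = 0.8684 μm/a
  sum: 0.5441 + 0.8684 → r_corr = 1.413 μm/a
copper: T≤10 °C ⇒ hinge +0.126·(6.2−10) = -0.4788
  Pd branch = 0.0053·Pd^0.26·e^(0.059·RH+f) = 0.1323 μm/a
  Sd branch = 0.01025·Sd^0.27·e^(0.036·RH+0.049·T) = 0.2838 μm/a
  sum: 0.1323 + 0.2838 → r_corr = 0.4161 μm/a
Ordering by μm/a: zinc (1.41) > copper (0.416)

copper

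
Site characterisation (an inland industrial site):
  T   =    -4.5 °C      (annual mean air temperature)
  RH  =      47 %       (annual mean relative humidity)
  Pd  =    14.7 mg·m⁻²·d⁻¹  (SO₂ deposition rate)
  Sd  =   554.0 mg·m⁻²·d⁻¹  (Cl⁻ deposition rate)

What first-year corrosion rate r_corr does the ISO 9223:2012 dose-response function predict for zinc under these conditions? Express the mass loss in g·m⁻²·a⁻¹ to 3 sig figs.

r_corr = 6.05 g·m⁻²·a⁻¹

zinc: f(T) = +0.038·(T−10) [T≤10 °C] = -0.5510
  SO₂ term: 0.0129·14.7^0.44·exp(0.046·47-0.5510) = 0.2108
  Cl⁻ term: 0.0175·554.0^0.57·exp(0.008·47+0.085·-4.5) = 0.6368
  r_corr = 0.2108 + 0.6368 = 0.8476 μm/a
Convert to mass loss: 0.8476 μm/a × 7.14 g/cm³ = 6.052 g·m⁻²·a⁻¹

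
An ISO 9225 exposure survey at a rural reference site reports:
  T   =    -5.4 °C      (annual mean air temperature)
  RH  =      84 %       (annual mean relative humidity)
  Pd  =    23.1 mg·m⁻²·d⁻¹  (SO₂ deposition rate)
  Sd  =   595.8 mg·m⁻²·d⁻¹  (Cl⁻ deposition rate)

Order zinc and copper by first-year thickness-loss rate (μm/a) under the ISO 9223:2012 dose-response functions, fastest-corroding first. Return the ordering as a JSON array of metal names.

["zinc", "copper"]

zinc: T≤10 °C ⇒ hinge +0.038·(-5.4−10) = -0.5852
  Pd branch = 0.0129·Pd^0.44·e^(0.046·RH+f) = 1.363 μm/a
  Cl⁻ term: 0.0175·595.8^0.57·exp(0.008·84+0.085·-5.4) = 0.8267
  sum: 1.363 + 0.8267 → r_corr = 2.19 μm/a
copper: temperature factor f = +0.126·(-15.4) = -1.9404
  SO₂ term: 0.0053·23.1^0.26·exp(0.059·84-1.9404) = 0.2446
  Cl⁻ term: 0.01025·595.8^0.27·exp(0.036·84+0.049·-5.4) = 0.9086
  sum: 0.2446 + 0.9086 → r_corr = 1.153 μm/a
Ordering by μm/a: zinc (2.19) > copper (1.15)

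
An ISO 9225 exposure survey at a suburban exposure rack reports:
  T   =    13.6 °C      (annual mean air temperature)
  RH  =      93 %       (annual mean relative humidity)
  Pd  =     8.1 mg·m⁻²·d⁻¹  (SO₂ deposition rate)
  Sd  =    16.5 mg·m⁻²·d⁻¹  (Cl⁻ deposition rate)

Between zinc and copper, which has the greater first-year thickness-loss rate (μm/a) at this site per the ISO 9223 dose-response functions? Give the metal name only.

copper

zinc: T>10 °C ⇒ hinge -0.071·(13.6−10) = -0.2556
  Pd branch = 0.0129·Pd^0.44·e^(0.046·RH+f) = 1.808 μm/a
  Cl⁻ term: 0.0175·16.5^0.57·exp(0.008·93+0.085·13.6) = 0.5783
  sum: 1.808 + 0.5783 → r_corr = 2.386 μm/a
copper: T>10 °C ⇒ hinge -0.080·(13.6−10) = -0.2880
  Pd branch = 0.0053·Pd^0.26·e^(0.059·RH+f) = 1.653 μm/a
  Sd branch = 0.01025·Sd^0.27·e^(0.036·RH+0.049·T) = 1.21 μm/a
  r_corr = 1.653 + 1.21 = 2.864 μm/a
Ordering by μm/a: copper (2.86) > zinc (2.39)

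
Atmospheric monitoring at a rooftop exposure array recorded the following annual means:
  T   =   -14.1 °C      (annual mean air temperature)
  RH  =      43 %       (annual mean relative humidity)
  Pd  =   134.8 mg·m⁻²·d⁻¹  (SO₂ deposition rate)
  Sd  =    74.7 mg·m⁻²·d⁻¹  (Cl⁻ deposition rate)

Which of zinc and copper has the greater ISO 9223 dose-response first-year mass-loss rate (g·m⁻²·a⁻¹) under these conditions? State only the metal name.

zinc: f(T) = +0.038·(T−10) [T≤10 °C] = -0.9158
  sulphur-dioxide contribution → 0.3228 μm/a
  chloride contribution → 0.08704 μm/a
  total first-year rate 0.4099 μm/a
  mass loss = 0.4099 μm/a × 7.14 g/cm³ = 2.926 g·m⁻²·a⁻¹
copper: f(T) = +0.126·(T−10) [T≤10 °C] = -3.0366
  sulphur-dioxide contribution → 0.01151 μm/a
  chloride contribution → 0.0774 μm/a
  total first-year rate 0.08891 μm/a
  mass loss = 0.08891 μm/a × 8.96 g/cm³ = 0.7966 g·m⁻²·a⁻¹
Ordering by g·m⁻²·a⁻¹: zinc (2.93) > copper (0.797)

zinc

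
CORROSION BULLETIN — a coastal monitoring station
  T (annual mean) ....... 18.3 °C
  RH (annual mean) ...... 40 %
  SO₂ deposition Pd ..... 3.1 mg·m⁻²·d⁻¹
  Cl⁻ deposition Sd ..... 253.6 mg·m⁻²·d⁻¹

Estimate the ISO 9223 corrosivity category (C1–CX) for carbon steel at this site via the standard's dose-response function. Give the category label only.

C3

carbon steel: temperature factor f = -0.054·(8.3) = -0.4482
  SO₂ term: 1.77·3.1^0.52·exp(0.02·40-0.4482) = 4.532
  Sd branch = 0.102·Sd^0.62·e^(0.033·RH+0.04·T) = 24.57 μm/a
  r_corr = 4.532 + 24.57 = 29.1 μm/a
29.1 μm/a falls in (25, 50] for carbon steel → category C3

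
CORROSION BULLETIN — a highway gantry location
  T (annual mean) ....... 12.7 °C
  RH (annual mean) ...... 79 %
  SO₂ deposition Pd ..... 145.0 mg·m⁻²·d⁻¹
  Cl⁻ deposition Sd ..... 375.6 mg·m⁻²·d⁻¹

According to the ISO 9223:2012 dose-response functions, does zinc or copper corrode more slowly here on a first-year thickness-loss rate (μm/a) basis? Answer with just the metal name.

copper

zinc: temperature factor f = -0.071·(2.7) = -0.1917
  Pd branch = 0.0129·Pd^0.44·e^(0.046·RH+f) = 3.602 μm/a
  Sd branch = 0.0175·Sd^0.57·e^(0.008·RH+0.085·T) = 2.844 μm/a
  r_corr = 3.602 + 2.844 = 6.446 μm/a
copper: T>10 °C ⇒ hinge -0.080·(12.7−10) = -0.2160
  SO₂ term: 0.0053·145.0^0.26·exp(0.059·79-0.2160) = 1.647
  Cl⁻ term: 0.01025·375.6^0.27·exp(0.036·79+0.049·12.7) = 1.627
  r_corr = 1.647 + 1.627 = 3.274 μm/a
Ordering by μm/a: zinc (6.45) > copper (3.27)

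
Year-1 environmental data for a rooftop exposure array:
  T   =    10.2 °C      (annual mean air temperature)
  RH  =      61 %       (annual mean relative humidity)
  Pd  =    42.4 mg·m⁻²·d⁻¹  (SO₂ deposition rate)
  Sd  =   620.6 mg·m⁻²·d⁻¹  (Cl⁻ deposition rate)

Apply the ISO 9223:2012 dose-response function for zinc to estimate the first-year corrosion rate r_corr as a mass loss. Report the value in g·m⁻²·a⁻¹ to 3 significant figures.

zinc: f(T) = -0.071·(T−10) [T>10 °C] = -0.0142
  sulphur-dioxide contribution → 1.094 μm/a
  chloride contribution → 2.651 μm/a
  ⇒ r_corr(zinc) = 3.745 μm/a
Convert to mass loss: 3.745 μm/a × 7.14 g/cm³ = 26.74 g·m⁻²·a⁻¹

r_corr = 26.7 g·m⁻²·a⁻¹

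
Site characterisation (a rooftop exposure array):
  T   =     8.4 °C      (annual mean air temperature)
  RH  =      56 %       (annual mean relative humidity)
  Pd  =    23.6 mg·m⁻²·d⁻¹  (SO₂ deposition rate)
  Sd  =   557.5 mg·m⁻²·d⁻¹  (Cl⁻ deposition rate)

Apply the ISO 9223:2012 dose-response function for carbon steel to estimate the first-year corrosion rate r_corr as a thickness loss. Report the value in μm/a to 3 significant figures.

carbon steel: T≤10 °C ⇒ hinge +0.150·(8.4−10) = -0.2400
  SO₂ term: 1.77·23.6^0.52·exp(0.02·56-0.2400) = 22.08
  Sd branch = 0.102·Sd^0.62·e^(0.033·RH+0.04·T) = 45.68 μm/a
  r_corr = 22.08 + 45.68 = 67.77 μm/a

r_corr = 67.8 μm/a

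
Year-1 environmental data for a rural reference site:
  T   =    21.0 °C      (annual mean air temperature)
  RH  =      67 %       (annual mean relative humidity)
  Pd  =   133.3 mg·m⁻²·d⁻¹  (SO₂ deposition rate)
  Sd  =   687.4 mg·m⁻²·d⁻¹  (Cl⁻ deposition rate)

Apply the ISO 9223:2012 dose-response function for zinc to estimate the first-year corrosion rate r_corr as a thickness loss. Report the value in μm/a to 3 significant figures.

r_corr = 8.49 μm/a

zinc: T>10 °C ⇒ hinge -0.071·(21.0−10) = -0.7810
  Pd branch = 0.0129·Pd^0.44·e^(0.046·RH+f) = 1.109 μm/a
  Sd branch = 0.0175·Sd^0.57·e^(0.008·RH+0.085·T) = 7.383 μm/a
  sum: 1.109 + 7.383 → r_corr = 8.492 μm/a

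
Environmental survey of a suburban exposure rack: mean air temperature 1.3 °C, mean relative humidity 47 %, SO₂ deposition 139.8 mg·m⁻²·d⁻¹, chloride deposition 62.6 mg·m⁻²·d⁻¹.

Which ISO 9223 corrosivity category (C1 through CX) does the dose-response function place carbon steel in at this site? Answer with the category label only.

carbon steel: T≤10 °C ⇒ hinge +0.150·(1.3−10) = -1.3050
  Pd branch = 1.77·Pd^0.52·e^(0.02·RH+f) = 16.04 μm/a
  Sd branch = 0.102·Sd^0.62·e^(0.033·RH+0.04·T) = 6.586 μm/a
  r_corr = 16.04 + 6.586 = 22.62 μm/a
Category bounds: 1.3…25 μm/a bracket r_corr ⇒ C2

C2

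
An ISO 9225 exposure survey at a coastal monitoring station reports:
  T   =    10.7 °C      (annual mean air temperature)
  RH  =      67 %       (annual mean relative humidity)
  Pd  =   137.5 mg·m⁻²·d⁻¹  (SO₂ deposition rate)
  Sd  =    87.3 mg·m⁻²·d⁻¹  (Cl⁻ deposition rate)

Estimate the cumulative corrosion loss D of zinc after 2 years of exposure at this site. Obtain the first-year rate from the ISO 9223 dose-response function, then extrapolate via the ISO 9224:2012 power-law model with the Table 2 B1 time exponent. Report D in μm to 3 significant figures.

D(2) = 5.77 μm

zinc: T>10 °C ⇒ hinge -0.071·(10.7−10) = -0.0497
  Pd branch = 0.0129·Pd^0.44·e^(0.046·RH+f) = 2.335 μm/a
  Sd branch = 0.0175·Sd^0.57·e^(0.008·RH+0.085·T) = 0.9488 μm/a
  r_corr = 2.335 + 0.9488 = 3.284 μm/a
Long-term exponent b (ISO 9224 Table 2, B1) = 0.813
  D(2) = 3.284 × 2^0.813 = 3.284 × 1.757 = 5.77 μm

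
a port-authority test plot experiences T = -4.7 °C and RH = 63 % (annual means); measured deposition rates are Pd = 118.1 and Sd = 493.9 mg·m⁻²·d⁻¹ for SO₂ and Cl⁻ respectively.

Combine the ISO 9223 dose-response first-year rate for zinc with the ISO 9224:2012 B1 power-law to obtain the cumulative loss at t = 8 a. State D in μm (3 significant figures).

D(8) = 9.54 μm

zinc: T≤10 °C ⇒ hinge +0.038·(-4.7−10) = -0.5586
  sulphur-dioxide contribution → 1.092 μm/a
  chloride contribution → 0.6665 μm/a
  total first-year rate 1.759 μm/a
Power-law: D(8) = r_corr · 8^0.813
  D(8) = 1.759 × 8^0.813 = 1.759 × 5.423 = 9.538 μm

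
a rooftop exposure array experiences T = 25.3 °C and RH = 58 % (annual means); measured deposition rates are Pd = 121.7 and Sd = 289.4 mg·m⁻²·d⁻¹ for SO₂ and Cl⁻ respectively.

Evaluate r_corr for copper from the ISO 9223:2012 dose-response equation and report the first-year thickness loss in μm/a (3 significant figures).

r_corr = 1.49 μm/a

copper: f(T) = -0.080·(T−10) [T>10 °C] = -1.2240
  SO₂ term: 0.0053·121.7^0.26·exp(0.059·58-1.2240) = 0.1664
  Cl⁻ term: 0.01025·289.4^0.27·exp(0.036·58+0.049·25.3) = 1.32
  r_corr = 0.1664 + 1.32 = 1.486 μm/a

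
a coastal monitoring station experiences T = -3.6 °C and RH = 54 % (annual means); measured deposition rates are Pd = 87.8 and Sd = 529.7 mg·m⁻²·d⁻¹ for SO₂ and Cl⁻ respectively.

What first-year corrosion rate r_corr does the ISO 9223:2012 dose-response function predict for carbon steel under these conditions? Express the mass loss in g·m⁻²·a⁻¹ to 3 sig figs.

r_corr = 256 g·m⁻²·a⁻¹

carbon steel: T≤10 °C ⇒ hinge +0.150·(-3.6−10) = -2.0400
  SO₂ term: 1.77·87.8^0.52·exp(0.02·54-2.0400) = 6.945
  Sd branch = 0.102·Sd^0.62·e^(0.033·RH+0.04·T) = 25.64 μm/a
  sum: 6.945 + 25.64 → r_corr = 32.58 μm/a
Convert to mass loss: 32.58 μm/a × 7.85 g/cm³ = 255.8 g·m⁻²·a⁻¹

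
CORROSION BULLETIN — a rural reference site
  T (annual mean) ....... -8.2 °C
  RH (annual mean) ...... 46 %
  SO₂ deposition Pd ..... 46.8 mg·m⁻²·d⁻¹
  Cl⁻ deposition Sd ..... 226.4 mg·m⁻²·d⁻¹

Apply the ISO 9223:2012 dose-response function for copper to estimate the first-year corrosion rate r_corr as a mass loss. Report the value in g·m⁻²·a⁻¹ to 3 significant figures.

copper: f(T) = +0.126·(T−10) [T≤10 °C] = -2.2932
  Pd branch = 0.0053·Pd^0.26·e^(0.059·RH+f) = 0.02194 μm/a
  Cl⁻ term: 0.01025·226.4^0.27·exp(0.036·46+0.049·-8.2) = 0.1553
  sum: 0.02194 + 0.1553 → r_corr = 0.1773 μm/a
Convert to mass loss: 0.1773 μm/a × 8.96 g/cm³ = 1.588 g·m⁻²·a⁻¹

r_corr = 1.59 g·m⁻²·a⁻¹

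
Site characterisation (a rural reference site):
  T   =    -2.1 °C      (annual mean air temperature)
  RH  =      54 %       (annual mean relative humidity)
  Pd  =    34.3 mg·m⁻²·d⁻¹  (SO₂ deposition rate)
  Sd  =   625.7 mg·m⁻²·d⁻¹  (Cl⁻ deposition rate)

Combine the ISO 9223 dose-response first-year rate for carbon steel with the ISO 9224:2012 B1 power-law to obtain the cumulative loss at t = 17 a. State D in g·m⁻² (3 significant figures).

carbon steel: temperature factor f = +0.150·(-12.1) = -1.8150
  sulphur-dioxide contribution → 5.335 μm/a
  chloride contribution → 30.18 μm/a
  ⇒ r_corr(carbon steel) = 35.52 μm/a
Power-law: D(17) = r_corr · 17^0.523
  D(17) = 35.52 × 17^0.523 = 35.52 × 4.401 = 156.3 μm
  Mass loss = 156.3 μm × 7.85 g/cm³ = 1227 g·m⁻²

D(17) = 1.23e+03 g·m⁻²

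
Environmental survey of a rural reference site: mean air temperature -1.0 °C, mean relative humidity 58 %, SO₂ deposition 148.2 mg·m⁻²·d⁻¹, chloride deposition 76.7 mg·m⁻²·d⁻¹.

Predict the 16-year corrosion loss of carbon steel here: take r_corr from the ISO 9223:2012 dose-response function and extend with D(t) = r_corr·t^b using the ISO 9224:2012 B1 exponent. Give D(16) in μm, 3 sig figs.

D(16) = 104 μm

carbon steel: T≤10 °C ⇒ hinge +0.150·(-1.0−10) = -1.6500
  SO₂ term: 1.77·148.2^0.52·exp(0.02·58-1.6500) = 14.59
  Sd branch = 0.102·Sd^0.62·e^(0.033·RH+0.04·T) = 9.796 μm/a
  sum: 14.59 + 9.796 → r_corr = 24.38 μm/a
Power-law: D(16) = r_corr · 16^0.523
  D(16) = 24.38 × 16^0.523 = 24.38 × 4.263 = 104 μm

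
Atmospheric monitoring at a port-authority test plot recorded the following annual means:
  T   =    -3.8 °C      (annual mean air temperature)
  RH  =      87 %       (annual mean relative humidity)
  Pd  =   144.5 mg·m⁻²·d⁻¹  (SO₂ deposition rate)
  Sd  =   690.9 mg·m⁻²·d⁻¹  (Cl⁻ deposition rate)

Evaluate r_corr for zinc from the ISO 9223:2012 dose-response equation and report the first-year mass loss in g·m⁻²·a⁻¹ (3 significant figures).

r_corr = 34.1 g·m⁻²·a⁻¹

zinc: f(T) = +0.038·(T−10) [T≤10 °C] = -0.5244
  Pd branch = 0.0129·Pd^0.44·e^(0.046·RH+f) = 3.726 μm/a
  Cl⁻ term: 0.0175·690.9^0.57·exp(0.008·87+0.085·-3.8) = 1.056
  sum: 3.726 + 1.056 → r_corr = 4.782 μm/a
Convert to mass loss: 4.782 μm/a × 7.14 g/cm³ = 34.14 g·m⁻²·a⁻¹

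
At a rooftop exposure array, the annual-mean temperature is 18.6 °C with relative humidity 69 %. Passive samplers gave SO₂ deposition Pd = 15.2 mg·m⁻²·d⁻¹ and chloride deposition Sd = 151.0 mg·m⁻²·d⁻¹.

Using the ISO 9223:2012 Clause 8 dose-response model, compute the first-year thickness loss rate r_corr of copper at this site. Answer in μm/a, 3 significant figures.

copper: T>10 °C ⇒ hinge -0.080·(18.6−10) = -0.6880
  Pd branch = 0.0053·Pd^0.26·e^(0.059·RH+f) = 0.3168 μm/a
  Cl⁻ term: 0.01025·151.0^0.27·exp(0.036·69+0.049·18.6) = 1.185
  sum: 0.3168 + 1.185 → r_corr = 1.502 μm/a

r_corr = 1.50 μm/a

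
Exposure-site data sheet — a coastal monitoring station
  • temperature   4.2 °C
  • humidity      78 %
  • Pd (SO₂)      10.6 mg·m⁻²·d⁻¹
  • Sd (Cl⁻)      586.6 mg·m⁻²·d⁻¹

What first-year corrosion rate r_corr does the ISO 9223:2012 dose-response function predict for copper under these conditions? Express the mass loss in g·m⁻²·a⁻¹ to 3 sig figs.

r_corr = 14.7 g·m⁻²·a⁻¹

copper: T≤10 °C ⇒ hinge +0.126·(4.2−10) = -0.7308
  SO₂ term: 0.0053·10.6^0.26·exp(0.059·78-0.7308) = 0.47
  Sd branch = 0.01025·Sd^0.27·e^(0.036·RH+0.049·T) = 1.167 μm/a
  r_corr = 0.47 + 1.167 = 1.637 μm/a
Convert to mass loss: 1.637 μm/a × 8.96 g/cm³ = 14.67 g·m⁻²·a⁻¹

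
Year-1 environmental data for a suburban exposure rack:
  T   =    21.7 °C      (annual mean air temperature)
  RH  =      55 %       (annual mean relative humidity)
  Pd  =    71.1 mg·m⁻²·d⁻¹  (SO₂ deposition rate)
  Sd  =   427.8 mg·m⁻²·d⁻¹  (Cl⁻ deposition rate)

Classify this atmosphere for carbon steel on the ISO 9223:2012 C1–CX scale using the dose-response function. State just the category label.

C5

carbon steel: temperature factor f = -0.054·(11.7) = -0.6318
  Pd branch = 1.77·Pd^0.52·e^(0.02·RH+f) = 25.96 μm/a
  Cl⁻ term: 0.102·427.8^0.62·exp(0.033·55+0.04·21.7) = 63.85
  r_corr = 25.96 + 63.85 = 89.81 μm/a
89.8 μm/a falls in (80, 200] for carbon steel → category C5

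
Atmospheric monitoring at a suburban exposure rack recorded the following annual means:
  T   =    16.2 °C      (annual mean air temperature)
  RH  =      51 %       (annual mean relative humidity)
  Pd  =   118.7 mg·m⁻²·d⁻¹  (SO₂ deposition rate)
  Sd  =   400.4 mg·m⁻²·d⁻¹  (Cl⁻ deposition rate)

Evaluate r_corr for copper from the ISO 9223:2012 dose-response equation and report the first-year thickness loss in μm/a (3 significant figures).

copper: f(T) = -0.080·(T−10) [T>10 °C] = -0.4960
  SO₂ term: 0.0053·118.7^0.26·exp(0.059·51-0.4960) = 0.2265
  Sd branch = 0.01025·Sd^0.27·e^(0.036·RH+0.049·T) = 0.717 μm/a
  sum: 0.2265 + 0.717 → r_corr = 0.9434 μm/a

r_corr = 0.943 μm/a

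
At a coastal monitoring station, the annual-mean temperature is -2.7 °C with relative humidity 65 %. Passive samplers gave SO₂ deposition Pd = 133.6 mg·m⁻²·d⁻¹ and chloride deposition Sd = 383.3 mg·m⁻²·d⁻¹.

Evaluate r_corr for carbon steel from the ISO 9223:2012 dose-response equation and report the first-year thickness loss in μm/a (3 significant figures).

carbon steel: T≤10 °C ⇒ hinge +0.150·(-2.7−10) = -1.9050
  Pd branch = 1.77·Pd^0.52·e^(0.02·RH+f) = 12.32 μm/a
  Cl⁻ term: 0.102·383.3^0.62·exp(0.033·65+0.04·-2.7) = 31.26
  sum: 12.32 + 31.26 → r_corr = 43.59 μm/a

r_corr = 43.6 μm/a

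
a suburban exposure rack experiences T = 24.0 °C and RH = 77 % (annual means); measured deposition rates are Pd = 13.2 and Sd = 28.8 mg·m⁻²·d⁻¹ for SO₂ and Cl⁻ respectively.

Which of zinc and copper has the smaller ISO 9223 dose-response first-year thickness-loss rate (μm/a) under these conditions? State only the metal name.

copper

zinc: T>10 °C ⇒ hinge -0.071·(24.0−10) = -0.9940
  Pd branch = 0.0129·Pd^0.44·e^(0.046·RH+f) = 0.5131 μm/a
  Cl⁻ term: 0.0175·28.8^0.57·exp(0.008·77+0.085·24.0) = 1.692
  r_corr = 0.5131 + 1.692 = 2.205 μm/a
copper: f(T) = -0.080·(T−10) [T>10 °C] = -1.1200
  SO₂ term: 0.0053·13.2^0.26·exp(0.059·77-1.1200) = 0.3178
  Cl⁻ term: 0.01025·28.8^0.27·exp(0.036·77+0.049·24.0) = 1.316
  sum: 0.3178 + 1.316 → r_corr = 1.634 μm/a
Ordering by μm/a: zinc (2.21) > copper (1.63)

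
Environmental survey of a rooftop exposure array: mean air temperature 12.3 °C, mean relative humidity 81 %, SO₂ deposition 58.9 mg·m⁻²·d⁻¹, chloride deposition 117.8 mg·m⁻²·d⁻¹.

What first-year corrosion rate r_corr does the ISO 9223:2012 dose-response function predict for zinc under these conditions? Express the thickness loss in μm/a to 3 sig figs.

r_corr = 4.18 μm/a

zinc: temperature factor f = -0.071·(2.3) = -0.1633
  Pd branch = 0.0129·Pd^0.44·e^(0.046·RH+f) = 2.733 μm/a
  Sd branch = 0.0175·Sd^0.57·e^(0.008·RH+0.085·T) = 1.442 μm/a
  r_corr = 2.733 + 1.442 = 4.176 μm/a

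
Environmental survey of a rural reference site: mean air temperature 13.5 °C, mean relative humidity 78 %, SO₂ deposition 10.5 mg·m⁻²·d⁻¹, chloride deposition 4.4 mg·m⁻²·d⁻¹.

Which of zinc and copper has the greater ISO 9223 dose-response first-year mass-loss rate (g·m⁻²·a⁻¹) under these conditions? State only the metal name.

copper

zinc: f(T) = -0.071·(T−10) [T>10 °C] = -0.2485
  Pd branch = 0.0129·Pd^0.44·e^(0.046·RH+f) = 1.024 μm/a
  Sd branch = 0.0175·Sd^0.57·e^(0.008·RH+0.085·T) = 0.2394 μm/a
  sum: 1.024 + 0.2394 → r_corr = 1.263 μm/a
  mass loss = 1.263 μm/a × 7.14 g/cm³ = 9.02 g·m⁻²·a⁻¹
copper: f(T) = -0.080·(T−10) [T>10 °C] = -0.2800
  Pd branch = 0.0053·Pd^0.26·e^(0.059·RH+f) = 0.7359 μm/a
  Cl⁻ term: 0.01025·4.4^0.27·exp(0.036·78+0.049·13.5) = 0.4912
  sum: 0.7359 + 0.4912 → r_corr = 1.227 μm/a
  mass loss = 1.227 μm/a × 8.96 g/cm³ = 10.99 g·m⁻²·a⁻¹
Ordering by g·m⁻²·a⁻¹: copper (11) > zinc (9.02)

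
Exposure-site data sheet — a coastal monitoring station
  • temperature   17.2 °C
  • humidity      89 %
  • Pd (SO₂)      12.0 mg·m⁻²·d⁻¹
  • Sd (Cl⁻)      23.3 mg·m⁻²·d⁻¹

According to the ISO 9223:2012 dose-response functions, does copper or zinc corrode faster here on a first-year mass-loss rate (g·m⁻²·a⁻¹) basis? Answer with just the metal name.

copper: temperature factor f = -0.080·(7.2) = -0.5760
  SO₂ term: 0.0053·12.0^0.26·exp(0.059·89-0.5760) = 1.084
  Sd branch = 0.01025·Sd^0.27·e^(0.036·RH+0.049·T) = 1.372 μm/a
  r_corr = 1.084 + 1.372 = 2.457 μm/a
  mass loss = 2.457 μm/a × 8.96 g/cm³ = 22.01 g·m⁻²·a⁻¹
zinc: f(T) = -0.071·(T−10) [T>10 °C] = -0.5112
  SO₂ term: 0.0129·12.0^0.44·exp(0.046·89-0.5112) = 1.385
  Cl⁻ term: 0.0175·23.3^0.57·exp(0.008·89+0.085·17.2) = 0.9259
  r_corr = 1.385 + 0.9259 = 2.311 μm/a
  mass loss = 2.311 μm/a × 7.14 g/cm³ = 16.5 g·m⁻²·a⁻¹
Ordering by g·m⁻²·a⁻¹: copper (22) > zinc (16.5)

copper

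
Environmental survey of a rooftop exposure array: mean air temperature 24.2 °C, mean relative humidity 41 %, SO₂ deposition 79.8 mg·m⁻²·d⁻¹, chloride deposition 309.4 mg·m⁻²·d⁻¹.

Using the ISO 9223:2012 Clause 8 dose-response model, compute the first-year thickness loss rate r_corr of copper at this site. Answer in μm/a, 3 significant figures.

r_corr = 0.750 μm/a

copper: temperature factor f = -0.080·(14.2) = -1.1360
  SO₂ term: 0.0053·79.8^0.26·exp(0.059·41-1.1360) = 0.0597
  Cl⁻ term: 0.01025·309.4^0.27·exp(0.036·41+0.049·24.2) = 0.6905
  sum: 0.0597 + 0.6905 → r_corr = 0.7502 μm/a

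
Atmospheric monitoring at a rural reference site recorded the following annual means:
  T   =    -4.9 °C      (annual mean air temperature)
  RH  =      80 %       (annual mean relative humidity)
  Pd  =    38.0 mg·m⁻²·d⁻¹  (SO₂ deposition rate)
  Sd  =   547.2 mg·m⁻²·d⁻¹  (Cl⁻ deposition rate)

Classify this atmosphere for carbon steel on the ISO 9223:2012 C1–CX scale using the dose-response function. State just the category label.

carbon steel: T≤10 °C ⇒ hinge +0.150·(-4.9−10) = -2.2350
  Pd branch = 1.77·Pd^0.52·e^(0.02·RH+f) = 6.218 μm/a
  Cl⁻ term: 0.102·547.2^0.62·exp(0.033·80+0.04·-4.9) = 58.57
  sum: 6.218 + 58.57 → r_corr = 64.79 μm/a
ISO 9223 Table 2 (carbon steel): 50 < 64.8 ≤ 80 μm/a ⇒ C4

C4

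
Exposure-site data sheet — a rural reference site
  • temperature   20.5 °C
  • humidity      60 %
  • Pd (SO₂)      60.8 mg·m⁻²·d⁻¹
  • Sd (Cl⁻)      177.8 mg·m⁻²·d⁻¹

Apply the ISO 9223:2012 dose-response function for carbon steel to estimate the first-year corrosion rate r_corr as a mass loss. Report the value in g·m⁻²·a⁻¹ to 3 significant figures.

carbon steel: f(T) = -0.054·(T−10) [T>10 °C] = -0.5670
  sulphur-dioxide contribution → 28.22 μm/a
  chloride contribution → 41.65 μm/a
  ⇒ r_corr(carbon steel) = 69.86 μm/a
Convert to mass loss: 69.86 μm/a × 7.85 g/cm³ = 548.4 g·m⁻²·a⁻¹

r_corr = 548 g·m⁻²·a⁻¹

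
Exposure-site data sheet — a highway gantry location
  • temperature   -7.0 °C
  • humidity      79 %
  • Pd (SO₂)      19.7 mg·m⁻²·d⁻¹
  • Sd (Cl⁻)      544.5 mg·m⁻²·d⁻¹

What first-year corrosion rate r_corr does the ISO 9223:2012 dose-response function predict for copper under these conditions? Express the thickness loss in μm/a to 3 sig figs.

copper: T≤10 °C ⇒ hinge +0.126·(-7.0−10) = -2.1420
  Pd branch = 0.0053·Pd^0.26·e^(0.059·RH+f) = 0.1428 μm/a
  Sd branch = 0.01025·Sd^0.27·e^(0.036·RH+0.049·T) = 0.6849 μm/a
  sum: 0.1428 + 0.6849 → r_corr = 0.8277 μm/a

r_corr = 0.828 μm/a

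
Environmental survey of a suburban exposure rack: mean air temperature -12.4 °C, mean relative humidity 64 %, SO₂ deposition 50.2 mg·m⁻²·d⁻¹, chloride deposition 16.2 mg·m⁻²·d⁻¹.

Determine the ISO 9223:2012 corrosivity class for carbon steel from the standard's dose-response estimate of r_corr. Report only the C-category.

C2

carbon steel: temperature factor f = +0.150·(-22.4) = -3.3600
  SO₂ term: 1.77·50.2^0.52·exp(0.02·64-3.3600) = 1.694
  Sd branch = 0.102·Sd^0.62·e^(0.033·RH+0.04·T) = 2.886 μm/a
  r_corr = 1.694 + 2.886 = 4.581 μm/a
ISO 9223 Table 2 (carbon steel): 1.3 < 4.58 ≤ 25 μm/a ⇒ C2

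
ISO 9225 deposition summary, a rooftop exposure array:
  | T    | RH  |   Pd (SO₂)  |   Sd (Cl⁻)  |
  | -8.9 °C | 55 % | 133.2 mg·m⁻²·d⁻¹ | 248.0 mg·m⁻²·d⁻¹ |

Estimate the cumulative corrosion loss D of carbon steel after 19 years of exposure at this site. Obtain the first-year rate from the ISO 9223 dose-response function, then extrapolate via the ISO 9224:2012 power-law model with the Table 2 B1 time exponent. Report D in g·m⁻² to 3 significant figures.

D(19) = 636 g·m⁻²

carbon steel: T≤10 °C ⇒ hinge +0.150·(-8.9−10) = -2.8350
  SO₂ term: 1.77·133.2^0.52·exp(0.02·55-2.8350) = 3.974
  Sd branch = 0.102·Sd^0.62·e^(0.033·RH+0.04·T) = 13.39 μm/a
  sum: 3.974 + 13.39 → r_corr = 17.36 μm/a
ISO 9224: D(t) = r_corr · t^b with b = 0.523 (carbon steel, B1)
  D(19) = 17.36 × 19^0.523 = 17.36 × 4.664 = 80.99 μm
  Mass loss = 80.99 μm × 7.85 g/cm³ = 635.8 g·m⁻²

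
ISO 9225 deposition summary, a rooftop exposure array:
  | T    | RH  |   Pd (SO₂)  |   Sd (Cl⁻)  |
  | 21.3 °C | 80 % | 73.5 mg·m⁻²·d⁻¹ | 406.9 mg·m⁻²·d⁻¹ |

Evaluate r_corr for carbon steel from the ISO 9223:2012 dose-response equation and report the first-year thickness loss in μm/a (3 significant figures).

r_corr = 184 μm/a

carbon steel: temperature factor f = -0.054·(11.3) = -0.6102
  SO₂ term: 1.77·73.5^0.52·exp(0.02·80-0.6102) = 44.49
  Cl⁻ term: 0.102·406.9^0.62·exp(0.033·80+0.04·21.3) = 139
  r_corr = 44.49 + 139 = 183.5 μm/a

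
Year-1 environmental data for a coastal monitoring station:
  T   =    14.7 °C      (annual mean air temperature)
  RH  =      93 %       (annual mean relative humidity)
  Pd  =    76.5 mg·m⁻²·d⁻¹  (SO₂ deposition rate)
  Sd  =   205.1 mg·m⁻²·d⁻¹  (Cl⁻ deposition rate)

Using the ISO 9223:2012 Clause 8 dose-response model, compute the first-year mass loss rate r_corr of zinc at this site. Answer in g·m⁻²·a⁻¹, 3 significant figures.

zinc: temperature factor f = -0.071·(4.7) = -0.3337
  SO₂ term: 0.0129·76.5^0.44·exp(0.046·93-0.3337) = 4.491
  Sd branch = 0.0175·Sd^0.57·e^(0.008·RH+0.085·T) = 2.671 μm/a
  sum: 4.491 + 2.671 → r_corr = 7.162 μm/a
Convert to mass loss: 7.162 μm/a × 7.14 g/cm³ = 51.14 g·m⁻²·a⁻¹

r_corr = 51.1 g·m⁻²·a⁻¹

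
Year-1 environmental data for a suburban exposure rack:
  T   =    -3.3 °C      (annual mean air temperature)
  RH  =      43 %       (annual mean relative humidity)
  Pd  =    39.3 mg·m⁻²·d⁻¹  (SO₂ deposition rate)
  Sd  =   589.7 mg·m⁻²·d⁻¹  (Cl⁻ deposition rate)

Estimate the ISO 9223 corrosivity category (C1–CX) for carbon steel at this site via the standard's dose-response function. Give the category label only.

C2

carbon steel: T≤10 °C ⇒ hinge +0.150·(-3.3−10) = -1.9950
  Pd branch = 1.77·Pd^0.52·e^(0.02·RH+f) = 3.838 μm/a
  Cl⁻ term: 0.102·589.7^0.62·exp(0.033·43+0.04·-3.3) = 19.29
  r_corr = 3.838 + 19.29 = 23.13 μm/a
Category bounds: 1.3…25 μm/a bracket r_corr ⇒ C2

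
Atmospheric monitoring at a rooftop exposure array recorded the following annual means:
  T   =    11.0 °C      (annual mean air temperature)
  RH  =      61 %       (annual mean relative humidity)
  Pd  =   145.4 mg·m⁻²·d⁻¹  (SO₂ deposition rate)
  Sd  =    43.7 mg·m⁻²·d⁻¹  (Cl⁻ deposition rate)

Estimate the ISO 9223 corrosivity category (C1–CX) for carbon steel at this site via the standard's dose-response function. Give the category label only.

C5

carbon steel: f(T) = -0.054·(T−10) [T>10 °C] = -0.0540
  Pd branch = 1.77·Pd^0.52·e^(0.02·RH+f) = 75.66 μm/a
  Cl⁻ term: 0.102·43.7^0.62·exp(0.033·61+0.04·11.0) = 12.33
  r_corr = 75.66 + 12.33 = 88 μm/a
88 μm/a falls in (80, 200] for carbon steel → category C5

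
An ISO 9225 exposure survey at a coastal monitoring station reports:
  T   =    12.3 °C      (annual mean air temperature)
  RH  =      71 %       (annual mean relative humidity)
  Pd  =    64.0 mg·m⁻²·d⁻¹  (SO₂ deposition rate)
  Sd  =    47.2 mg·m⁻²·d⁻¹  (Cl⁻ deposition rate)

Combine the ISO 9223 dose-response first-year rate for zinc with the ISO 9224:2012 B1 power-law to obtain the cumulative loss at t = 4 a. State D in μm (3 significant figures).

D(4) = 7.96 μm

zinc: temperature factor f = -0.071·(2.3) = -0.1633
  SO₂ term: 0.0129·64.0^0.44·exp(0.046·71-0.1633) = 1.79
  Sd branch = 0.0175·Sd^0.57·e^(0.008·RH+0.085·T) = 0.7905 μm/a
  r_corr = 1.79 + 0.7905 = 2.58 μm/a
Long-term exponent b (ISO 9224 Table 2, B1) = 0.813
  D(4) = 2.58 × 4^0.813 = 2.58 × 3.087 = 7.964 μm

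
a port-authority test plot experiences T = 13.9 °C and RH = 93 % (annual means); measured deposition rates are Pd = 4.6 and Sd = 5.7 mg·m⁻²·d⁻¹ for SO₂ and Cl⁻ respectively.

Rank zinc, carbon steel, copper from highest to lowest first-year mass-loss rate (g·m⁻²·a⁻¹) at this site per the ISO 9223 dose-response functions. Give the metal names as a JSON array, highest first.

zinc: temperature factor f = -0.071·(3.9) = -0.2769
  sulphur-dioxide contribution → 1.38 μm/a
  chloride contribution → 0.3237 μm/a
  ⇒ r_corr(zinc) = 1.704 μm/a
  mass loss = 1.704 μm/a × 7.14 g/cm³ = 12.16 g·m⁻²·a⁻¹
carbon steel: T>10 °C ⇒ hinge -0.054·(13.9−10) = -0.2106
  sulphur-dioxide contribution → 20.37 μm/a
  chloride contribution → 11.26 μm/a
  total first-year rate 31.63 μm/a
  mass loss = 31.63 μm/a × 7.85 g/cm³ = 248.3 g·m⁻²·a⁻¹
copper: temperature factor f = -0.080·(3.9) = -0.3120
  sulphur-dioxide contribution → 1.393 μm/a
  chloride contribution → 0.9218 μm/a
  ⇒ r_corr(copper) = 2.315 μm/a
  mass loss = 2.315 μm/a × 8.96 g/cm³ = 20.74 g·m⁻²·a⁻¹
Ordering by g·m⁻²·a⁻¹: carbon steel (248) > copper (20.7) > zinc (12.2)

["carbon steel", "copper", "zinc"]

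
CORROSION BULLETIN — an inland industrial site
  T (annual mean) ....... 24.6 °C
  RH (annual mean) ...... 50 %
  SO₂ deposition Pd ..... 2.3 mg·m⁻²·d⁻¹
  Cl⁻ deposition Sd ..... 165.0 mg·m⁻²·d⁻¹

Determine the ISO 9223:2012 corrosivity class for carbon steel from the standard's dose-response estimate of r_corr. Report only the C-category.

C3

carbon steel: temperature factor f = -0.054·(14.6) = -0.7884
  Pd branch = 1.77·Pd^0.52·e^(0.02·RH+f) = 3.373 μm/a
  Cl⁻ term: 0.102·165.0^0.62·exp(0.033·50+0.04·24.6) = 33.68
  r_corr = 3.373 + 33.68 = 37.05 μm/a
ISO 9223 Table 2 (carbon steel): 25 < 37.1 ≤ 50 μm/a ⇒ C3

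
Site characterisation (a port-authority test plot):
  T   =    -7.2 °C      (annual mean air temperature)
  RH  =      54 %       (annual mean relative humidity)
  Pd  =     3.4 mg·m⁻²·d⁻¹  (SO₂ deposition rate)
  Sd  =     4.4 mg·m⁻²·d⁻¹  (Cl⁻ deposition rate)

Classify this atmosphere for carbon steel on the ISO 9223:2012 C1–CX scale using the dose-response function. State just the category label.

C2

carbon steel: f(T) = +0.150·(T−10) [T≤10 °C] = -2.5800
  sulphur-dioxide contribution → 0.7463 μm/a
  chloride contribution → 1.139 μm/a
  total first-year rate 1.885 μm/a
Category bounds: 1.3…25 μm/a bracket r_corr ⇒ C2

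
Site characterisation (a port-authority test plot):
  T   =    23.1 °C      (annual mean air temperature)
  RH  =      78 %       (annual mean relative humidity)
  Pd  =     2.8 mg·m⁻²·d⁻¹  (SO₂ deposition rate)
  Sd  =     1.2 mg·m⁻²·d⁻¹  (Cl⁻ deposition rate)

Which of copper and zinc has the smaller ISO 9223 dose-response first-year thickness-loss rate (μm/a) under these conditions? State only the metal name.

zinc

copper: T>10 °C ⇒ hinge -0.080·(23.1−10) = -1.0480
  Pd branch = 0.0053·Pd^0.26·e^(0.059·RH+f) = 0.2421 μm/a
  Cl⁻ term: 0.01025·1.2^0.27·exp(0.036·78+0.049·23.1) = 0.5536
  r_corr = 0.2421 + 0.5536 = 0.7957 μm/a
zinc: T>10 °C ⇒ hinge -0.071·(23.1−10) = -0.9301
  SO₂ term: 0.0129·2.8^0.44·exp(0.046·78-0.9301) = 0.2895
  Cl⁻ term: 0.0175·1.2^0.57·exp(0.008·78+0.085·23.1) = 0.2582
  sum: 0.2895 + 0.2582 → r_corr = 0.5477 μm/a
Ordering by μm/a: copper (0.796) > zinc (0.548)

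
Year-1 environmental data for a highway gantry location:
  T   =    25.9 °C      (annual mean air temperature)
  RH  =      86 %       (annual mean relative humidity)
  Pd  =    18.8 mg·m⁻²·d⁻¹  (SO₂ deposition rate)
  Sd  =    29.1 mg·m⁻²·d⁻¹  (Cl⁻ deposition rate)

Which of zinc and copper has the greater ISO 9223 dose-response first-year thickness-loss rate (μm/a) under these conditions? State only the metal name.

zinc

zinc: temperature factor f = -0.071·(15.9) = -1.1289
  Pd branch = 0.0129·Pd^0.44·e^(0.046·RH+f) = 0.7925 μm/a
  Cl⁻ term: 0.0175·29.1^0.57·exp(0.008·86+0.085·25.9) = 2.15
  r_corr = 0.7925 + 2.15 = 2.942 μm/a
copper: f(T) = -0.080·(T−10) [T>10 °C] = -1.2720
  Pd branch = 0.0053·Pd^0.26·e^(0.059·RH+f) = 0.509 μm/a
  Cl⁻ term: 0.01025·29.1^0.27·exp(0.036·86+0.049·25.9) = 2.003
  r_corr = 0.509 + 2.003 = 2.512 μm/a
Ordering by μm/a: zinc (2.94) > copper (2.51)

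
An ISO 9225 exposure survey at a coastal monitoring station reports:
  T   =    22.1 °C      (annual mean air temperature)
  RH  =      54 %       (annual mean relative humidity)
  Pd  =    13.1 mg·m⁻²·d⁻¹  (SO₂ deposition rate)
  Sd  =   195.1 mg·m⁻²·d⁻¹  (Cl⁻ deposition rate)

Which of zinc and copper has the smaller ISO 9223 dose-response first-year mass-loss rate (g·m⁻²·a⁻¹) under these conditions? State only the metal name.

zinc: temperature factor f = -0.071·(12.1) = -0.8591
  sulphur-dioxide contribution → 0.2032 μm/a
  chloride contribution → 3.564 μm/a
  ⇒ r_corr(zinc) = 3.767 μm/a
  mass loss = 3.767 μm/a × 7.14 g/cm³ = 26.9 g·m⁻²·a⁻¹
copper: f(T) = -0.080·(T−10) [T>10 °C] = -0.9680
  sulphur-dioxide contribution → 0.09507 μm/a
  chloride contribution → 0.8783 μm/a
  total first-year rate 0.9734 μm/a
  mass loss = 0.9734 μm/a × 8.96 g/cm³ = 8.722 g·m⁻²·a⁻¹
Ordering by g·m⁻²·a⁻¹: zinc (26.9) > copper (8.72)

copper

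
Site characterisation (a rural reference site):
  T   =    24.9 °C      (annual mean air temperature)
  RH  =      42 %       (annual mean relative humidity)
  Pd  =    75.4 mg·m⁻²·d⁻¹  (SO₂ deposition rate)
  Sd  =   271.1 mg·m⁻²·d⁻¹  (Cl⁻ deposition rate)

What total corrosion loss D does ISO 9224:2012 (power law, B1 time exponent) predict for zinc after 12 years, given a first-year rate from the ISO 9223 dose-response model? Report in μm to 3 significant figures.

zinc: f(T) = -0.071·(T−10) [T>10 °C] = -1.0579
  sulphur-dioxide contribution → 0.2071 μm/a
  chloride contribution → 4.955 μm/a
  total first-year rate 5.162 μm/a
Power-law: D(12) = r_corr · 12^0.813
  D(12) = 5.162 × 12^0.813 = 5.162 × 7.54 = 38.92 μm

D(12) = 38.9 μm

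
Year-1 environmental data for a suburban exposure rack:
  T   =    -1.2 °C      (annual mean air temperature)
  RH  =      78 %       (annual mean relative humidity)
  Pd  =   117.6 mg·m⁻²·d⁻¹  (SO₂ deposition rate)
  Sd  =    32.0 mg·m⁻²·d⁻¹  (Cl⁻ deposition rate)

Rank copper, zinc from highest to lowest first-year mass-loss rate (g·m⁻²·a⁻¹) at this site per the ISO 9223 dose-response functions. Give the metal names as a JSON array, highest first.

["zinc", "copper"]

copper: f(T) = +0.126·(T−10) [T≤10 °C] = -1.4112
  SO₂ term: 0.0053·117.6^0.26·exp(0.059·78-1.4112) = 0.445
  Cl⁻ term: 0.01025·32.0^0.27·exp(0.036·78+0.049·-1.2) = 0.4084
  sum: 0.445 + 0.4084 → r_corr = 0.8534 μm/a
  mass loss = 0.8534 μm/a × 8.96 g/cm³ = 7.646 g·m⁻²·a⁻¹
zinc: f(T) = +0.038·(T−10) [T≤10 °C] = -0.4256
  Pd branch = 0.0129·Pd^0.44·e^(0.046·RH+f) = 2.483 μm/a
  Cl⁻ term: 0.0175·32.0^0.57·exp(0.008·78+0.085·-1.2) = 0.2127
  sum: 2.483 + 0.2127 → r_corr = 2.696 μm/a
  mass loss = 2.696 μm/a × 7.14 g/cm³ = 19.25 g·m⁻²·a⁻¹
Ordering by g·m⁻²·a⁻¹: zinc (19.2) > copper (7.65)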